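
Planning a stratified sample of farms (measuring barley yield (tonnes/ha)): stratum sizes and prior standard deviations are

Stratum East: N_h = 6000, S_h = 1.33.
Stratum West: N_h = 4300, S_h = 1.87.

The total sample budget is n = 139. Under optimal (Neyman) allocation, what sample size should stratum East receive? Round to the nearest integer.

69

Neyman allocation: n_h = n · N_h S_h / Σ N_i S_i, with n = 139.
  stratum East: N_h·S_h = 6000·1.33 = 7980.00
  stratum West: N_h·S_h = 4300·1.87 = 8041.00
Σ N_h S_h = 16021.00
n for stratum East = 139·7980.00/16021.00 = 69.235 → 69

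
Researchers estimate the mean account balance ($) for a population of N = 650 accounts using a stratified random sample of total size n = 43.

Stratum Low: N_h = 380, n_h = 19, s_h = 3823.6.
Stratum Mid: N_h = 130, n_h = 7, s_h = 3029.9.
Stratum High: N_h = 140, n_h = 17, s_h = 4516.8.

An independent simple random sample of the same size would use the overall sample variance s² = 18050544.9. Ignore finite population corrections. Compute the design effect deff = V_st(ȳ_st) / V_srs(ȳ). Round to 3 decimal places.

deff ≈ 0.884

V̂(ȳ_st) = Σ W_h² s_h²/n_h, with W_h = N_h/N and N = 650:
  stratum Low: (380/650)²·3823.6²/19 = 262985
  stratum Mid: (130/650)²·3029.9²/7 = 52458.8
  stratum High: (140/650)²·4516.8²/17 = 55672.7
V_st = 371117
V_srs = s²/n = 18050544.9/43 = 419780
deff = V_st / V_srs = 371117/419780 = 0.8841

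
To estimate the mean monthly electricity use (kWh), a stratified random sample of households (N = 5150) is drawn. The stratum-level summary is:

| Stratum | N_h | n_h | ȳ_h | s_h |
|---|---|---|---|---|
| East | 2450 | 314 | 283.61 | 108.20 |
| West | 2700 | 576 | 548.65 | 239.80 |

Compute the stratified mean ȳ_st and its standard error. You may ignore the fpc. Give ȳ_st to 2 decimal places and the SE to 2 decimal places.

ȳ_st ≈ 422.56, SE ≈ 5.99

ȳ_st = Σ W_h ȳ_h = (2450·283.61 + 2700·548.65)/5150 = 422.56301
V̂(ȳ_st) = Σ W_h² s_h²/n_h, with W_h = N_h/N and N = 5150:
  stratum East: (2450/5150)²·108.20²/314 = 8.43806
  stratum West: (2700/5150)²·239.80²/576 = 27.4403
V̂(ȳ_st) = 35.8784
SE(ȳ_st) = √35.8784 = 5.98986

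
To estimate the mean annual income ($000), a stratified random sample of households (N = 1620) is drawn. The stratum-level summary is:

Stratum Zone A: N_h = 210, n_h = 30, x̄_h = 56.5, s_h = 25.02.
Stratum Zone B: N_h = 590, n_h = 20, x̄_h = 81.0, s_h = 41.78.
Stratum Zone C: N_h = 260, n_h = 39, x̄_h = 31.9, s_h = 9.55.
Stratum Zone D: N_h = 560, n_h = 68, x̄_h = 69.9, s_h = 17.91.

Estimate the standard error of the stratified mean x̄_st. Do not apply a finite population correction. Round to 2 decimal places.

V̂(x̄_st) = Σ W_h² s_h²/n_h, with W_h = N_h/N and N = 1620:
  stratum Zone A: (210/1620)²·25.02²/30 = 0.35064
  stratum Zone B: (590/1620)²·41.78²/20 = 11.5766
  stratum Zone C: (260/1620)²·9.55²/39 = 0.0602364
  stratum Zone D: (560/1620)²·17.91²/68 = 0.563674
V̂(x̄_st) = 12.5511
SE(x̄_st) = √12.5511 = 3.54276

SE(x̄_st) ≈ 3.54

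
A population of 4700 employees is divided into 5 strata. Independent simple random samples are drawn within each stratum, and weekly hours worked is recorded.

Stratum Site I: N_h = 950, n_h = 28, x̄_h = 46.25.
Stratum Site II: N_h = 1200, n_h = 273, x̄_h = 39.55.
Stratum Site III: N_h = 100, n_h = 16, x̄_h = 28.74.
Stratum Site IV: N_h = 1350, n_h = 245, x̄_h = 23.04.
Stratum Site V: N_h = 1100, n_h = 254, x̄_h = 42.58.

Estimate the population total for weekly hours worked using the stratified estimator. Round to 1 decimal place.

τ̂_st = Σ N_h x̄_h = 950·46.25 + 1200·39.55 + 100·28.74 + 1350·23.04 + 1100·42.58 = 172213.5

τ̂_st ≈ 172213.5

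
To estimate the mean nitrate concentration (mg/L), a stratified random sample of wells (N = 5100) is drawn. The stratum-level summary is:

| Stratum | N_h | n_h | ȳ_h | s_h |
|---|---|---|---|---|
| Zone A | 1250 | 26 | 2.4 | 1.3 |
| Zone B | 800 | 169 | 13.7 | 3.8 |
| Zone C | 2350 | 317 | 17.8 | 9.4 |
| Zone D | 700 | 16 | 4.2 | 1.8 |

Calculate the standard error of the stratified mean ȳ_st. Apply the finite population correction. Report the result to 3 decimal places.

SE(ȳ_st) ≈ 0.246

V̂(ȳ_st) = Σ W_h² (1 − n_h/N_h) s_h²/n_h, with W_h = N_h/N and N = 5100:
  stratum Zone A: (1250/5100)²·(1 − 26/1250)·1.3²/26 = 0.00382353
  stratum Zone B: (800/5100)²·(1 − 169/800)·3.8²/169 = 0.00165829
  stratum Zone C: (2350/5100)²·(1 − 317/2350)·9.4²/317 = 0.051199
  stratum Zone D: (700/5100)²·(1 − 16/700)·1.8²/16 = 0.00372768
V̂(ȳ_st) = 0.0604085
SE(ȳ_st) = √0.0604085 = 0.245781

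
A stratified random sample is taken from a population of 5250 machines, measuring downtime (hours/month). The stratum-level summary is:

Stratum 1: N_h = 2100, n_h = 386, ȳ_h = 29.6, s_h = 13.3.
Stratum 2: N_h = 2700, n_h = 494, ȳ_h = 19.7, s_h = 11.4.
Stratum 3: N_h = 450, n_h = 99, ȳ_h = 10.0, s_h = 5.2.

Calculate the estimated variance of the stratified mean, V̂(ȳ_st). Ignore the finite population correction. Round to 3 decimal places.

V̂(ȳ_st) ≈ 0.145

V̂(ȳ_st) = Σ W_h² s_h²/n_h, with W_h = N_h/N and N = 5250:
  stratum 1: (2100/5250)²·13.3²/386 = 0.0733223
  stratum 2: (2700/5250)²·11.4²/494 = 0.0695812
  stratum 3: (450/5250)²·5.2²/99 = 0.00200668
V̂(ȳ_st) = 0.14491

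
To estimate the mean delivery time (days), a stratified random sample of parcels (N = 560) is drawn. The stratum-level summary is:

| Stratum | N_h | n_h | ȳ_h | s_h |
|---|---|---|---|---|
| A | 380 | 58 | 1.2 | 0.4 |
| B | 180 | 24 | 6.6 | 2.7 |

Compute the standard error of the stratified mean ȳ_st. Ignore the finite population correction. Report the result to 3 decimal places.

SE(ȳ_st) ≈ 0.181

V̂(ȳ_st) = Σ W_h² s_h²/n_h, with W_h = N_h/N and N = 560:
  stratum A: (380/560)²·0.4²/58 = 0.00127023
  stratum B: (180/560)²·2.7²/24 = 0.0313823
V̂(ȳ_st) = 0.0326526
SE(ȳ_st) = √0.0326526 = 0.1807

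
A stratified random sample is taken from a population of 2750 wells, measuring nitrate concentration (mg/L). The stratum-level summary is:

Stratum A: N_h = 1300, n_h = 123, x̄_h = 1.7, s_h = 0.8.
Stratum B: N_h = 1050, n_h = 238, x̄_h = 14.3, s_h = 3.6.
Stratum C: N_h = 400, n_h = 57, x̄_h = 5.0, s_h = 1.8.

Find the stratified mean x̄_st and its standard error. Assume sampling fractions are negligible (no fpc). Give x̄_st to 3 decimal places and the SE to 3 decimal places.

x̄_st = Σ W_h x̄_h = (1300·1.7 + 1050·14.3 + 400·5.0)/2750 = 6.99091
V̂(x̄_st) = Σ W_h² s_h²/n_h, with W_h = N_h/N and N = 2750:
  stratum A: (1300/2750)²·0.8²/123 = 0.00116278
  stratum B: (1050/2750)²·3.6²/238 = 0.00793855
  stratum C: (400/2750)²·1.8²/57 = 0.00120261
V̂(x̄_st) = 0.0103039
SE(x̄_st) = √0.0103039 = 0.101508

x̄_st ≈ 6.991, SE ≈ 0.102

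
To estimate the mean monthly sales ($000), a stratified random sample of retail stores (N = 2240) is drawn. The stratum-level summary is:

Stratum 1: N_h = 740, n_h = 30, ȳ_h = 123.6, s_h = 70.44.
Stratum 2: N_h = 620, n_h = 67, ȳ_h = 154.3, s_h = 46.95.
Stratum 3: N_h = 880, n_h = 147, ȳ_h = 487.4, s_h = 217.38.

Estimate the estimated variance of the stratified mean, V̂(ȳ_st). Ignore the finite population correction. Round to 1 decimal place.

V̂(ȳ_st) ≈ 70.2

V̂(ȳ_st) = Σ W_h² s_h²/n_h, with W_h = N_h/N and N = 2240:
  stratum 1: (740/2240)²·70.44²/30 = 18.0503
  stratum 2: (620/2240)²·46.95²/67 = 2.52048
  stratum 3: (880/2240)²·217.38²/147 = 49.6125
V̂(ȳ_st) = 70.1833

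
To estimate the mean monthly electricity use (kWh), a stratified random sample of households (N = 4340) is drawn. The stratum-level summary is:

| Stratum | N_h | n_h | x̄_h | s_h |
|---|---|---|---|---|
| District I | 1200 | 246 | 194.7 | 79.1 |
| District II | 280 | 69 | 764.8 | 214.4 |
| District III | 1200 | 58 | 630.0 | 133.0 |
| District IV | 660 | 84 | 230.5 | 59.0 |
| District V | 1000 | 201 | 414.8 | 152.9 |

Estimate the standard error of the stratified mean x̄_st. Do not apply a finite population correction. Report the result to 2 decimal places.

SE(x̄_st) ≈ 5.93

V̂(x̄_st) = Σ W_h² s_h²/n_h, with W_h = N_h/N and N = 4340:
  stratum District I: (1200/4340)²·79.1²/246 = 1.94447
  stratum District II: (280/4340)²·214.4²/69 = 2.77292
  stratum District III: (1200/4340)²·133.0²/58 = 23.3162
  stratum District IV: (660/4340)²·59.0²/84 = 0.95837
  stratum District V: (1000/4340)²·152.9²/201 = 6.17504
V̂(x̄_st) = 35.167
SE(x̄_st) = √35.167 = 5.93018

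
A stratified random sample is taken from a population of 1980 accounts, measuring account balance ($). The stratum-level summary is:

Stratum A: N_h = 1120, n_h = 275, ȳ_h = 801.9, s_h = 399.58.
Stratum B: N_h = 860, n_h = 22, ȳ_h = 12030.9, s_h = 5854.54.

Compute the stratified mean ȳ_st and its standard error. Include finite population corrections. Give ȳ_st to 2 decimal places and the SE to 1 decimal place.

ȳ_st = Σ W_h ȳ_h = (1120·801.9 + 860·12030.9)/1980 = 5679.14242
V̂(ȳ_st) = Σ W_h² (1 − n_h/N_h) s_h²/n_h, with W_h = N_h/N and N = 1980:
  stratum A: (1120/1980)²·(1 − 275/1120)·399.58²/275 = 140.158
  stratum B: (860/1980)²·(1 − 22/860)·5854.54²/22 = 286401
V̂(ȳ_st) = 286541
SE(ȳ_st) = √286541 = 535.296

ȳ_st ≈ 5679.14, SE ≈ 535.3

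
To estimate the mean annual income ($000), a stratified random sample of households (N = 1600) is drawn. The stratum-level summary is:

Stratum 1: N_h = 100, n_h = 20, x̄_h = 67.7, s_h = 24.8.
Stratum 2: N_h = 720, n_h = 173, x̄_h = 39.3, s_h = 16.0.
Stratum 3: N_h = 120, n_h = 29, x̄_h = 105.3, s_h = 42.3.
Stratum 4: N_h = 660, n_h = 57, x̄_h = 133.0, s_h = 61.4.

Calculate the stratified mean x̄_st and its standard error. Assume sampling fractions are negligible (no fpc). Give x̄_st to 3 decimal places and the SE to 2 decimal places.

x̄_st = Σ W_h x̄_h = (100·67.7 + 720·39.3 + 120·105.3 + 660·133.0)/1600 = 84.67625
V̂(x̄_st) = Σ W_h² s_h²/n_h, with W_h = N_h/N and N = 1600:
  stratum 1: (100/1600)²·24.8²/20 = 0.120125
  stratum 2: (720/1600)²·16.0²/173 = 0.299653
  stratum 3: (120/1600)²·42.3²/29 = 0.347061
  stratum 4: (660/1600)²·61.4²/57 = 11.2541
V̂(x̄_st) = 12.0209
SE(x̄_st) = √12.0209 = 3.46712

x̄_st ≈ 84.676, SE ≈ 3.47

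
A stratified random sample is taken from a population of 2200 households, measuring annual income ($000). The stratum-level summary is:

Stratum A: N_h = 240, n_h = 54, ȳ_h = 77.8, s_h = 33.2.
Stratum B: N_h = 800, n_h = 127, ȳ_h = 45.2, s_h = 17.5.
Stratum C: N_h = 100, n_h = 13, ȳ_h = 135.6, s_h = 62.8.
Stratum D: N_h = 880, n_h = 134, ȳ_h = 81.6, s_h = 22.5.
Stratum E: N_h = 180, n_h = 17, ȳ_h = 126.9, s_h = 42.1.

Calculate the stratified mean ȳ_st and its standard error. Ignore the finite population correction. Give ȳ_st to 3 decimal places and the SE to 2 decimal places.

ȳ_st ≈ 74.110, SE ≈ 1.58

ȳ_st = Σ W_h ȳ_h = (240·77.8 + 800·45.2 + 100·135.6 + 880·81.6 + 180·126.9)/2200 = 74.11000
V̂(ȳ_st) = Σ W_h² s_h²/n_h, with W_h = N_h/N and N = 2200:
  stratum A: (240/2200)²·33.2²/54 = 0.242918
  stratum B: (800/2200)²·17.5²/127 = 0.318865
  stratum C: (100/2200)²·62.8²/13 = 0.626802
  stratum D: (880/2200)²·22.5²/134 = 0.604478
  stratum E: (180/2200)²·42.1²/17 = 0.697935
V̂(ȳ_st) = 2.491
SE(ȳ_st) = √2.491 = 1.57829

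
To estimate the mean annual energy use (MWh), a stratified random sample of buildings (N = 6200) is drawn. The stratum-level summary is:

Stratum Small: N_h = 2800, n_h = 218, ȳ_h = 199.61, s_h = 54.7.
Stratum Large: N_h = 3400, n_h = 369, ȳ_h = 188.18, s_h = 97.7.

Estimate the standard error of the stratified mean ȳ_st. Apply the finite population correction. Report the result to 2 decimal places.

V̂(ȳ_st) = Σ W_h² (1 − n_h/N_h) s_h²/n_h, with W_h = N_h/N and N = 6200:
  stratum Small: (2800/6200)²·(1 − 218/2800)·54.7²/218 = 2.58136
  stratum Large: (3400/6200)²·(1 − 369/3400)·97.7²/369 = 6.93496
V̂(ȳ_st) = 9.51633
SE(ȳ_st) = √9.51633 = 3.08485

SE(ȳ_st) ≈ 3.08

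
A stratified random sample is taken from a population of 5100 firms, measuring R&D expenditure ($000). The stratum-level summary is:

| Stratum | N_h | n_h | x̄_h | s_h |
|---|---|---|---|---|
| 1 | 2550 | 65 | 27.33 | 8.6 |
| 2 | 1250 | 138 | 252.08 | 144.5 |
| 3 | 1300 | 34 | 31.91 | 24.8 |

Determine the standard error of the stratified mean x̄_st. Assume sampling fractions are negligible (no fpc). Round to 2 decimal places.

SE(x̄_st) ≈ 3.25

V̂(x̄_st) = Σ W_h² s_h²/n_h, with W_h = N_h/N and N = 5100:
  stratum 1: (2550/5100)²·8.6²/65 = 0.284462
  stratum 2: (1250/5100)²·144.5²/138 = 9.08942
  stratum 3: (1300/5100)²·24.8²/34 = 1.17536
V̂(x̄_st) = 10.5492
SE(x̄_st) = √10.5492 = 3.24796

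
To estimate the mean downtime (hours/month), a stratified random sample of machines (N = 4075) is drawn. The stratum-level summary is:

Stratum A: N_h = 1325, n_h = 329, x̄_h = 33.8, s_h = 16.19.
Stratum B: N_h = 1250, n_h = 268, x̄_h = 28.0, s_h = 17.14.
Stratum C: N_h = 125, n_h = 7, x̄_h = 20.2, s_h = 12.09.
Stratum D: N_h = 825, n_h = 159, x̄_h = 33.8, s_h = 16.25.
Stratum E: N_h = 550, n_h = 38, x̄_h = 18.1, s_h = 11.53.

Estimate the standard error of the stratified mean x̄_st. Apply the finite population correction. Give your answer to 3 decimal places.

SE(x̄_st) ≈ 0.526

V̂(x̄_st) = Σ W_h² (1 − n_h/N_h) s_h²/n_h, with W_h = N_h/N and N = 4075:
  stratum A: (1325/4075)²·(1 − 329/1325)·16.19²/329 = 0.0633166
  stratum B: (1250/4075)²·(1 − 268/1250)·17.14²/268 = 0.0810314
  stratum C: (125/4075)²·(1 − 7/125)·12.09²/7 = 0.0185478
  stratum D: (825/4075)²·(1 − 159/825)·16.25²/159 = 0.0549519
  stratum E: (550/4075)²·(1 − 38/550)·11.53²/38 = 0.059327
V̂(x̄_st) = 0.277175
SE(x̄_st) = √0.277175 = 0.526474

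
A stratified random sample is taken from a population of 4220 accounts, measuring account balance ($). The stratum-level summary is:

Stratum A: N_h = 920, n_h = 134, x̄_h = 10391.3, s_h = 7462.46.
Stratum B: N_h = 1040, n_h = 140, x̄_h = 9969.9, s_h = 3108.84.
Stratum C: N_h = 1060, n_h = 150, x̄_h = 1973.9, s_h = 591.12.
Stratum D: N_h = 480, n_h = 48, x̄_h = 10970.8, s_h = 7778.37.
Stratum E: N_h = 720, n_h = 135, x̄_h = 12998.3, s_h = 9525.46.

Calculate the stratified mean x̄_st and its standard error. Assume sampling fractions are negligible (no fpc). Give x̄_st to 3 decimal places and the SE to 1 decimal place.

x̄_st ≈ 8683.836, SE ≈ 244.9

x̄_st = Σ W_h x̄_h = (920·10391.3 + 1040·9969.9 + 1060·1973.9 + 480·10970.8 + 720·12998.3)/4220 = 8683.83555
V̂(x̄_st) = Σ W_h² s_h²/n_h, with W_h = N_h/N and N = 4220:
  stratum A: (920/4220)²·7462.46²/134 = 19752
  stratum B: (1040/4220)²·3108.84²/140 = 4192.86
  stratum C: (1060/4220)²·591.12²/150 = 146.976
  stratum D: (480/4220)²·7778.37²/48 = 16307.7
  stratum E: (720/4220)²·9525.46²/135 = 19564.9
V̂(x̄_st) = 59964.4
SE(x̄_st) = √59964.4 = 244.876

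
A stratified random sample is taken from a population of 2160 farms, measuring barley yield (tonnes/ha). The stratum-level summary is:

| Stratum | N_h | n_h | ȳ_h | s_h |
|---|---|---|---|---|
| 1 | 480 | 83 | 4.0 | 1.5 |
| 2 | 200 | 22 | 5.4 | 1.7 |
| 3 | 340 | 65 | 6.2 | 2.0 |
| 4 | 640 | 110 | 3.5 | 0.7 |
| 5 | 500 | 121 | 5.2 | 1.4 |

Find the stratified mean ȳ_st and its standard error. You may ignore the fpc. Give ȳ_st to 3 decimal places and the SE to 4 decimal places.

ȳ_st ≈ 4.606, SE ≈ 0.0724

ȳ_st = Σ W_h ȳ_h = (480·4.0 + 200·5.4 + 340·6.2 + 640·3.5 + 500·5.2)/2160 = 4.60556
V̂(ȳ_st) = Σ W_h² s_h²/n_h, with W_h = N_h/N and N = 2160:
  stratum 1: (480/2160)²·1.5²/83 = 0.00133869
  stratum 2: (200/2160)²·1.7²/22 = 0.00112623
  stratum 3: (340/2160)²·2.0²/65 = 0.00152474
  stratum 4: (640/2160)²·0.7²/110 = 0.000391071
  stratum 5: (500/2160)²·1.4²/121 = 0.000867967
V̂(ȳ_st) = 0.0052487
SE(ȳ_st) = √0.0052487 = 0.0724479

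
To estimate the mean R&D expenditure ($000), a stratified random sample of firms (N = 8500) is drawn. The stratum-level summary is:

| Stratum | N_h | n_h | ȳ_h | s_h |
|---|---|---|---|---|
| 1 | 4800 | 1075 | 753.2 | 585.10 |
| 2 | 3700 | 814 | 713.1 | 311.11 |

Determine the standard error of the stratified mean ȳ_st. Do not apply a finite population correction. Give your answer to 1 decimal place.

SE(ȳ_st) ≈ 11.1

V̂(ȳ_st) = Σ W_h² s_h²/n_h, with W_h = N_h/N and N = 8500:
  stratum 1: (4800/8500)²·585.10²/1075 = 101.554
  stratum 2: (3700/8500)²·311.11²/814 = 22.5304
V̂(ȳ_st) = 124.084
SE(ȳ_st) = √124.084 = 11.1393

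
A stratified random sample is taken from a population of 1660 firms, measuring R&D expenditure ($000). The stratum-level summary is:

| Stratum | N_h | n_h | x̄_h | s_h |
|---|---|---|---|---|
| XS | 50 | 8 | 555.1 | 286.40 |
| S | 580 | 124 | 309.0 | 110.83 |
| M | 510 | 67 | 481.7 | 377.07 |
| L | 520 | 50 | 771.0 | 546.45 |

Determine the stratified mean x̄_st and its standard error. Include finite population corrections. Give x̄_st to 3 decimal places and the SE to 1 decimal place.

x̄_st ≈ 514.194, SE ≈ 26.9

x̄_st = Σ W_h x̄_h = (50·555.1 + 580·309.0 + 510·481.7 + 520·771.0)/1660 = 514.19398
V̂(x̄_st) = Σ W_h² (1 − n_h/N_h) s_h²/n_h, with W_h = N_h/N and N = 1660:
  stratum XS: (50/1660)²·(1 − 8/50)·286.40²/8 = 7.81374
  stratum S: (580/1660)²·(1 − 124/580)·110.83²/124 = 9.50757
  stratum M: (510/1660)²·(1 − 67/510)·377.07²/67 = 173.991
  stratum L: (520/1660)²·(1 − 50/520)·546.45²/50 = 529.683
V̂(x̄_st) = 720.995
SE(x̄_st) = √720.995 = 26.8514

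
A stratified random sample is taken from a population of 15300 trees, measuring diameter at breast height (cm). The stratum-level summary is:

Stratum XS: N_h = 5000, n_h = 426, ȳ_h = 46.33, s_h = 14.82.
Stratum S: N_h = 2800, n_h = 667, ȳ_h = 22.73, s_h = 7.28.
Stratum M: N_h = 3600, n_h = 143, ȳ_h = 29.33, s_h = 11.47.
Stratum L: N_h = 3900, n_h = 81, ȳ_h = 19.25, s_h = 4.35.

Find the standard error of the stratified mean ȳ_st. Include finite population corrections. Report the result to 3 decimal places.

V̂(ȳ_st) = Σ W_h² (1 − n_h/N_h) s_h²/n_h, with W_h = N_h/N and N = 15300:
  stratum XS: (5000/15300)²·(1 − 426/5000)·14.82²/426 = 0.0503698
  stratum S: (2800/15300)²·(1 − 667/2800)·7.28²/667 = 0.00202723
  stratum M: (3600/15300)²·(1 − 143/3600)·11.47²/143 = 0.0489114
  stratum L: (3900/15300)²·(1 − 81/3900)·4.35²/81 = 0.0148636
V̂(ȳ_st) = 0.116172
SE(ȳ_st) = √0.116172 = 0.34084

SE(ȳ_st) ≈ 0.341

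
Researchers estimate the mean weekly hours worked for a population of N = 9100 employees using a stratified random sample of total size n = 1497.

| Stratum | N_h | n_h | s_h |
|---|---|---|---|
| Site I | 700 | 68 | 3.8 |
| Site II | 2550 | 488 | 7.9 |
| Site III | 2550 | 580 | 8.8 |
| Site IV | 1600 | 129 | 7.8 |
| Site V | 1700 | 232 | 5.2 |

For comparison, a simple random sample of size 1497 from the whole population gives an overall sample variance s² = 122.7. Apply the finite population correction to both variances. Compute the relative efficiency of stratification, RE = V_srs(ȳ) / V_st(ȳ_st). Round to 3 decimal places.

RE ≈ 1.998

V̂(ȳ_st) = Σ W_h² (1 − n_h/N_h) s_h²/n_h, with W_h = N_h/N and N = 9100:
  stratum Site I: (700/9100)²·(1 − 68/700)·3.8²/68 = 0.00113446
  stratum Site II: (2550/9100)²·(1 − 488/2550)·7.9²/488 = 0.00812046
  stratum Site III: (2550/9100)²·(1 − 580/2550)·8.8²/580 = 0.00809955
  stratum Site IV: (1600/9100)²·(1 − 129/1600)·7.8²/129 = 0.0134045
  stratum Site V: (1700/9100)²·(1 − 232/1700)·5.2²/232 = 0.00351246
V_st = 0.0342714
V_srs = (1 − 1497/9100)·122.7/1497 = 0.0684804
Relative efficiency = V_srs / V_st = 0.0684804/0.0342714 = 1.9982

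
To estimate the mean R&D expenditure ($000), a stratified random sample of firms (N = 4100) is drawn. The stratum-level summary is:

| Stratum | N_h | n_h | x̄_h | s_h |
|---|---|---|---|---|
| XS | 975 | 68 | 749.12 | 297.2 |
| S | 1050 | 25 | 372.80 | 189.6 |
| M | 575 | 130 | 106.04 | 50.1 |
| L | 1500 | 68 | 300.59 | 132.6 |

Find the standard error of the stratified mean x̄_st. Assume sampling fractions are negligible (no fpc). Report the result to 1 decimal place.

SE(x̄_st) ≈ 14.2

V̂(x̄_st) = Σ W_h² s_h²/n_h, with W_h = N_h/N and N = 4100:
  stratum XS: (975/4100)²·297.2²/68 = 73.4565
  stratum S: (1050/4100)²·189.6²/25 = 94.3078
  stratum M: (575/4100)²·50.1²/130 = 0.379752
  stratum L: (1500/4100)²·132.6²/68 = 34.6093
V̂(x̄_st) = 202.753
SE(x̄_st) = √202.753 = 14.2391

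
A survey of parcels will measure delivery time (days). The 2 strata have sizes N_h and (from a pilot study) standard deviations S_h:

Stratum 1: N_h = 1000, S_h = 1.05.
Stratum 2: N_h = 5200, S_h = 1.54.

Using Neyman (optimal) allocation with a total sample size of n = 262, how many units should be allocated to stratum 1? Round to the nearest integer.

Neyman allocation: n_h = n · N_h S_h / Σ N_i S_i, with n = 262.
  stratum 1: N_h·S_h = 1000·1.05 = 1050.00
  stratum 2: N_h·S_h = 5200·1.54 = 8008.00
Σ N_h S_h = 9058.00
n for stratum 1 = 262·1050.00/9058.00 = 30.371 → 30

30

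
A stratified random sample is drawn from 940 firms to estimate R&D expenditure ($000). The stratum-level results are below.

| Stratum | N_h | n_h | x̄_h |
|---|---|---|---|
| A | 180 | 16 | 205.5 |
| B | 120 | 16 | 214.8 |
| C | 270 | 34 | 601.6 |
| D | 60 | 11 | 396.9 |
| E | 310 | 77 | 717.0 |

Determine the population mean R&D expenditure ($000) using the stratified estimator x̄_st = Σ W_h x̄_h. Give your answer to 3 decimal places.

N = Σ N_h = 940. Stratum weights W_h = N_h/N.
x̄_st = (180·205.5 + 120·214.8 + 270·601.6 + 60·396.9 + 310·717.0) / 940 = 501.36383

x̄_st ≈ 501.364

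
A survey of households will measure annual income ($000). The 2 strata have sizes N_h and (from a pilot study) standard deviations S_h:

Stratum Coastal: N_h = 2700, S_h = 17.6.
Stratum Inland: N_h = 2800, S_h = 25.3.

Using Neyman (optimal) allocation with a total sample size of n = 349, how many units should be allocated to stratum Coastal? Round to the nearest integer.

140

Neyman allocation: n_h = n · N_h S_h / Σ N_i S_i, with n = 349.
  stratum Coastal: N_h·S_h = 2700·17.6 = 47520.00
  stratum Inland: N_h·S_h = 2800·25.3 = 70840.00
Σ N_h S_h = 118360.00
n for stratum Coastal = 349·47520.00/118360.00 = 140.119 → 140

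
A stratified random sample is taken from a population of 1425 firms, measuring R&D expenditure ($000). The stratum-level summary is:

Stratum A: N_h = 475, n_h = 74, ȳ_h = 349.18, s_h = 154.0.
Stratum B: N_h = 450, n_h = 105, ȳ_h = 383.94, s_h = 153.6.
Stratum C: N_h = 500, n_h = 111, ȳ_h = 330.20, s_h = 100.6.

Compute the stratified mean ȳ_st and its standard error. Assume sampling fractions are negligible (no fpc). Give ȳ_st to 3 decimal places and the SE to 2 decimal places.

ȳ_st = Σ W_h ȳ_h = (475·349.18 + 450·383.94 + 500·330.20)/1425 = 353.49719
V̂(ȳ_st) = Σ W_h² s_h²/n_h, with W_h = N_h/N and N = 1425:
  stratum A: (475/1425)²·154.0²/74 = 35.6096
  stratum B: (450/1425)²·153.6²/105 = 22.4072
  stratum C: (500/1425)²·100.6²/111 = 11.2249
V̂(ȳ_st) = 69.2418
SE(ȳ_st) = √69.2418 = 8.32116

ȳ_st ≈ 353.497, SE ≈ 8.32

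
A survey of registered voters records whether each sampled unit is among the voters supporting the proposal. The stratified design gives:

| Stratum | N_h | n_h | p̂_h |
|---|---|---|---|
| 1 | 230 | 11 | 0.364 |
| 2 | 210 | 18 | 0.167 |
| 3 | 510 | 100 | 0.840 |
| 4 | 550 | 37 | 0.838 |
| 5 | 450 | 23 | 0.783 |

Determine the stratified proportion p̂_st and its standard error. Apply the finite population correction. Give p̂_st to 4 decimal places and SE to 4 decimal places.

p̂_st ≈ 0.6977, SE ≈ 0.0337

N = 1950; stratum weights W_h = N_h/N.
p̂_st = Σ W_h p̂_h = (230·0.364 + 210·0.167 + 510·0.840 + 550·0.838 + 450·0.783)/1950 = 0.69766
V̂(p̂_st) = Σ W_h² (1 − n_h/N_h) p̂_h(1−p̂_h)/(n_h−1):
  stratum 1: (230/1950)²·(1 − 11/230)·0.364·0.636/10 = 0.000306663
  stratum 2: (210/1950)²·(1 − 18/210)·0.167·0.833/17 = 8.67689e-05
  stratum 3: (510/1950)²·(1 − 100/510)·0.840·0.160/99 = 7.46533e-05
  stratum 4: (550/1950)²·(1 − 37/550)·0.838·0.162/36 = 0.000279813
  stratum 5: (450/1950)²·(1 − 23/450)·0.783·0.217/22 = 0.000390274
V̂(p̂_st) = 0.00113817; SE = √V̂ = 0.0337368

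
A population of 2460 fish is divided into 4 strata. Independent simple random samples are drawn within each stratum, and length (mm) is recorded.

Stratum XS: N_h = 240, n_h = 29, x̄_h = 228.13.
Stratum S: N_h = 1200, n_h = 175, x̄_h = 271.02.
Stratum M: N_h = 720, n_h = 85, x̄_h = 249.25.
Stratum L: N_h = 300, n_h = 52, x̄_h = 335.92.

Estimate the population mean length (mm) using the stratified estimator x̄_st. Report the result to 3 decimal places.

N = Σ N_h = 2460. Stratum weights W_h = N_h/N.
x̄_st = (240·228.13 + 1200·271.02 + 720·249.25 + 300·335.92) / 2460 = 268.37854

x̄_st ≈ 268.379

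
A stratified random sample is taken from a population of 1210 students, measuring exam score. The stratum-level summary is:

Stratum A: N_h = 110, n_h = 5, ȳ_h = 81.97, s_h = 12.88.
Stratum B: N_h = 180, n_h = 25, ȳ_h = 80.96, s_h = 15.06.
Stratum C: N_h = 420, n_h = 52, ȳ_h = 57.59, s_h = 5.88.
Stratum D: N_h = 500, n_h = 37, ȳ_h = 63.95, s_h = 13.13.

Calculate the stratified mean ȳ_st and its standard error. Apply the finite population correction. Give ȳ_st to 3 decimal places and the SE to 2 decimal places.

ȳ_st = Σ W_h ȳ_h = (110·81.97 + 180·80.96 + 420·57.59 + 500·63.95)/1210 = 65.91099
V̂(ȳ_st) = Σ W_h² (1 − n_h/N_h) s_h²/n_h, with W_h = N_h/N and N = 1210:
  stratum A: (110/1210)²·(1 − 5/110)·12.88²/5 = 0.261742
  stratum B: (180/1210)²·(1 − 25/180)·15.06²/25 = 0.172879
  stratum C: (420/1210)²·(1 − 52/420)·5.88²/52 = 0.0701904
  stratum D: (500/1210)²·(1 − 37/500)·13.13²/37 = 0.736729
V̂(ȳ_st) = 1.24154
SE(ȳ_st) = √1.24154 = 1.11424

ȳ_st ≈ 65.911, SE ≈ 1.11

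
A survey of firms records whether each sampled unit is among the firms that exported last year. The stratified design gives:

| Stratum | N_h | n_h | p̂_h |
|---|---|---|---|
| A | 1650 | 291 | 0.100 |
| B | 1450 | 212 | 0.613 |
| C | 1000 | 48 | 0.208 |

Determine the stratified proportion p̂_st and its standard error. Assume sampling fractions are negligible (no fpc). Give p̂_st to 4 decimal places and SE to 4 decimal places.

N = 4100; stratum weights W_h = N_h/N.
p̂_st = Σ W_h p̂_h = (1650·0.100 + 1450·0.613 + 1000·0.208)/4100 = 0.30777
V̂(p̂_st) = Σ W_h² p̂_h(1−p̂_h)/(n_h−1):
  stratum A: (1650/4100)²·0.100·0.900/290 = 5.02626e-05
  stratum B: (1450/4100)²·0.613·0.387/211 = 0.000140623
  stratum C: (1000/4100)²·0.208·0.792/47 = 0.000208508
V̂(p̂_st) = 0.000399394; SE = √V̂ = 0.0199848

p̂_st ≈ 0.3078, SE ≈ 0.0200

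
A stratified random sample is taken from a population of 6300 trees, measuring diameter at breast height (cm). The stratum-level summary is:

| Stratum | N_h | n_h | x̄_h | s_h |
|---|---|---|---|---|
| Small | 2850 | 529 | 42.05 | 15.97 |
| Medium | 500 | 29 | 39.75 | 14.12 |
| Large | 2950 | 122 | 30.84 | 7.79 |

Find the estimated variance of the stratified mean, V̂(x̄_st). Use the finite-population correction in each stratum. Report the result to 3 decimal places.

V̂(x̄_st) = Σ W_h² (1 − n_h/N_h) s_h²/n_h, with W_h = N_h/N and N = 6300:
  stratum Small: (2850/6300)²·(1 − 529/2850)·15.97²/529 = 0.0803513
  stratum Medium: (500/6300)²·(1 − 29/500)·14.12²/29 = 0.0407926
  stratum Large: (2950/6300)²·(1 − 122/2950)·7.79²/122 = 0.104553
V̂(x̄_st) = 0.225697

V̂(x̄_st) ≈ 0.226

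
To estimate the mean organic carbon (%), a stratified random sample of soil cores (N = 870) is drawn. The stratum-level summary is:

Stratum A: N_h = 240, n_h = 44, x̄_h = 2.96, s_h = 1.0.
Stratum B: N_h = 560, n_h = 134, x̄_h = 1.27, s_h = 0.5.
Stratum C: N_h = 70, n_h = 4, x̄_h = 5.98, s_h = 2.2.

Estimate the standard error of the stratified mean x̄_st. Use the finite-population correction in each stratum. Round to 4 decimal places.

SE(x̄_st) ≈ 0.0969

V̂(x̄_st) = Σ W_h² (1 − n_h/N_h) s_h²/n_h, with W_h = N_h/N and N = 870:
  stratum A: (240/870)²·(1 − 44/240)·1.0²/44 = 0.00141246
  stratum B: (560/870)²·(1 − 134/560)·0.5²/134 = 0.000588023
  stratum C: (70/870)²·(1 − 4/70)·2.2²/4 = 0.00738565
V̂(x̄_st) = 0.00938613
SE(x̄_st) = √0.00938613 = 0.0968821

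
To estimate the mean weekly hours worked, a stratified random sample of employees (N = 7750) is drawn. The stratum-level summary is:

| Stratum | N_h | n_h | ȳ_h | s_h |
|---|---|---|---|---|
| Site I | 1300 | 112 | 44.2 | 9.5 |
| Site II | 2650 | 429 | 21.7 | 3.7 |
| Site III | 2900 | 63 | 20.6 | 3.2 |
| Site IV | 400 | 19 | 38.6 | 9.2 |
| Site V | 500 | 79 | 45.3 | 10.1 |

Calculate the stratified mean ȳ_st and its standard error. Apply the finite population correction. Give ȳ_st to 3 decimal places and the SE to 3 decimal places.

ȳ_st = Σ W_h ȳ_h = (1300·44.2 + 2650·21.7 + 2900·20.6 + 400·38.6 + 500·45.3)/7750 = 27.45742
V̂(ȳ_st) = Σ W_h² (1 − n_h/N_h) s_h²/n_h, with W_h = N_h/N and N = 7750:
  stratum Site I: (1300/7750)²·(1 − 112/1300)·9.5²/112 = 0.0207198
  stratum Site II: (2650/7750)²·(1 − 429/2650)·3.7²/429 = 0.00312707
  stratum Site III: (2900/7750)²·(1 − 63/2900)·3.2²/63 = 0.0222645
  stratum Site IV: (400/7750)²·(1 − 19/400)·9.2²/19 = 0.0113033
  stratum Site V: (500/7750)²·(1 − 79/500)·10.1²/79 = 0.00452548
V̂(ȳ_st) = 0.0619401
SE(ȳ_st) = √0.0619401 = 0.248878

ȳ_st ≈ 27.457, SE ≈ 0.249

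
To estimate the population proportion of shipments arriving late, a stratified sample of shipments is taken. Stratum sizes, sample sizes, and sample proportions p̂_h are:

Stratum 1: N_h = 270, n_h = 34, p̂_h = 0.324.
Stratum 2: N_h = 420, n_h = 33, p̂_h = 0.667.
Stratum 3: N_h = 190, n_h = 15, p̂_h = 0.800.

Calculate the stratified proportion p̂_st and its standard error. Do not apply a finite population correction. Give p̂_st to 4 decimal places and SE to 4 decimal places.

N = 880; stratum weights W_h = N_h/N.
p̂_st = Σ W_h p̂_h = (270·0.324 + 420·0.667 + 190·0.800)/880 = 0.59048
V̂(p̂_st) = Σ W_h² p̂_h(1−p̂_h)/(n_h−1):
  stratum 1: (270/880)²·0.324·0.676/33 = 0.000624798
  stratum 2: (420/880)²·0.667·0.333/32 = 0.00158108
  stratum 3: (190/880)²·0.800·0.200/14 = 0.000532763
V̂(p̂_st) = 0.00273864; SE = √V̂ = 0.052332

p̂_st ≈ 0.5905, SE ≈ 0.0523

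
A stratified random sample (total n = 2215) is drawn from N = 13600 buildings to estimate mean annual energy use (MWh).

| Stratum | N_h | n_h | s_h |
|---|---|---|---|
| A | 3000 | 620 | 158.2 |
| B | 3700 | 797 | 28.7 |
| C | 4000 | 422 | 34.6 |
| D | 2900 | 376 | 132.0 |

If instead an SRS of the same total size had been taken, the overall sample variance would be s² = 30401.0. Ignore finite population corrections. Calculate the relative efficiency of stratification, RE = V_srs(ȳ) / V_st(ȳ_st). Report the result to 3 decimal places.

RE ≈ 3.124

V̂(ȳ_st) = Σ W_h² s_h²/n_h, with W_h = N_h/N and N = 13600:
  stratum A: (3000/13600)²·158.2²/620 = 1.9642
  stratum B: (3700/13600)²·28.7²/797 = 0.0764947
  stratum C: (4000/13600)²·34.6²/422 = 0.245404
  stratum D: (2900/13600)²·132.0²/376 = 2.10707
V_st = 4.39317
V_srs = s²/n = 30401.0/2215 = 13.7251
Relative efficiency = V_srs / V_st = 13.7251/4.39317 = 3.1242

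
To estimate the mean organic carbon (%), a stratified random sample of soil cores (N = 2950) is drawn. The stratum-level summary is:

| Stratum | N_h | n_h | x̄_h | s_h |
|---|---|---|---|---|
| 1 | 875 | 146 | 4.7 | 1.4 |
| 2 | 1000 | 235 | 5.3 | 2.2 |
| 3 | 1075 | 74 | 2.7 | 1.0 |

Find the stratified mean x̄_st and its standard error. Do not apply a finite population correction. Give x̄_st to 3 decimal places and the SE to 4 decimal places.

x̄_st = Σ W_h x̄_h = (875·4.7 + 1000·5.3 + 1075·2.7)/2950 = 4.17458
V̂(x̄_st) = Σ W_h² s_h²/n_h, with W_h = N_h/N and N = 2950:
  stratum 1: (875/2950)²·1.4²/146 = 0.00118107
  stratum 2: (1000/2950)²·2.2²/235 = 0.00236665
  stratum 3: (1075/2950)²·1.0²/74 = 0.00179449
V̂(x̄_st) = 0.00534221
SE(x̄_st) = √0.00534221 = 0.0730904

x̄_st ≈ 4.175, SE ≈ 0.0731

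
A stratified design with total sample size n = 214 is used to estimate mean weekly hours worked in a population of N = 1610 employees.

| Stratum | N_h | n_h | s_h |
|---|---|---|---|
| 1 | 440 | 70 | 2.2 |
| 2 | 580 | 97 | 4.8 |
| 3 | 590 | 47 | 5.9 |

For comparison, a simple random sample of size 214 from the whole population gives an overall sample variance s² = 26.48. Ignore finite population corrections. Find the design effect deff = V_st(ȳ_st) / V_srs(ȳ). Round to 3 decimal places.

deff ≈ 1.095

V̂(ȳ_st) = Σ W_h² s_h²/n_h, with W_h = N_h/N and N = 1610:
  stratum 1: (440/1610)²·2.2²/70 = 0.00516417
  stratum 2: (580/1610)²·4.8²/97 = 0.0308258
  stratum 3: (590/1610)²·5.9²/47 = 0.0994623
V_st = 0.135452
V_srs = s²/n = 26.48/214 = 0.123738
deff = V_st / V_srs = 0.135452/0.123738 = 1.0947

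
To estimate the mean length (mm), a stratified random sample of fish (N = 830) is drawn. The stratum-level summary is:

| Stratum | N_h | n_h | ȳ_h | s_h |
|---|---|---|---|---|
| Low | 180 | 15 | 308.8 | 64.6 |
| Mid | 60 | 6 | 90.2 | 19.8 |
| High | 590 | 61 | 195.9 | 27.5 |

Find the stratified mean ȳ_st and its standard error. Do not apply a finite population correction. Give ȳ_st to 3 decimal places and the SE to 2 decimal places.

ȳ_st ≈ 212.743, SE ≈ 4.44

ȳ_st = Σ W_h ȳ_h = (180·308.8 + 60·90.2 + 590·195.9)/830 = 212.74337
V̂(ȳ_st) = Σ W_h² s_h²/n_h, with W_h = N_h/N and N = 830:
  stratum Low: (180/830)²·64.6²/15 = 13.0847
  stratum Mid: (60/830)²·19.8²/6 = 0.341449
  stratum High: (590/830)²·27.5²/61 = 6.26446
V̂(ȳ_st) = 19.6906
SE(ȳ_st) = √19.6906 = 4.43741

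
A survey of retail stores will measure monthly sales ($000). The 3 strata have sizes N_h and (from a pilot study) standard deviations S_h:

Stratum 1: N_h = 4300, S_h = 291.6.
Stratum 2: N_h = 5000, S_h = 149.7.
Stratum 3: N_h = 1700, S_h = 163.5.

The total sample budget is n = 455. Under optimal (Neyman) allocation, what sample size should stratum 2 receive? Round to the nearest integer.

Neyman allocation: n_h = n · N_h S_h / Σ N_i S_i, with n = 455.
  stratum 1: N_h·S_h = 4300·291.6 = 1253880.00
  stratum 2: N_h·S_h = 5000·149.7 = 748500.00
  stratum 3: N_h·S_h = 1700·163.5 = 277950.00
Σ N_h S_h = 2280330.00
n for stratum 2 = 455·748500.00/2280330.00 = 149.350 → 149

149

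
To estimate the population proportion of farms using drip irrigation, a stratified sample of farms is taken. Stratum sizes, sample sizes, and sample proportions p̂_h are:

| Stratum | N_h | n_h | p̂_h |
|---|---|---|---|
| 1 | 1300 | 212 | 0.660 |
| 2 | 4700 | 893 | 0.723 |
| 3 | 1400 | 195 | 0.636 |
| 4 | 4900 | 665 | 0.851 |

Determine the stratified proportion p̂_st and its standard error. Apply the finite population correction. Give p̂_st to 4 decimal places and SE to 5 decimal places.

p̂_st ≈ 0.7574, SE ≈ 0.00872

N = 12300; stratum weights W_h = N_h/N.
p̂_st = Σ W_h p̂_h = (1300·0.660 + 4700·0.723 + 1400·0.636 + 4900·0.851)/12300 = 0.75743
V̂(p̂_st) = Σ W_h² (1 − n_h/N_h) p̂_h(1−p̂_h)/(n_h−1):
  stratum 1: (1300/12300)²·(1 − 212/1300)·0.660·0.340/211 = 9.94266e-06
  stratum 2: (4700/12300)²·(1 − 893/4700)·0.723·0.277/892 = 2.65536e-05
  stratum 3: (1400/12300)²·(1 − 195/1400)·0.636·0.364/194 = 1.33064e-05
  stratum 4: (4900/12300)²·(1 − 665/4900)·0.851·0.149/664 = 2.61931e-05
V̂(p̂_st) = 7.59958e-05; SE = √V̂ = 0.00871756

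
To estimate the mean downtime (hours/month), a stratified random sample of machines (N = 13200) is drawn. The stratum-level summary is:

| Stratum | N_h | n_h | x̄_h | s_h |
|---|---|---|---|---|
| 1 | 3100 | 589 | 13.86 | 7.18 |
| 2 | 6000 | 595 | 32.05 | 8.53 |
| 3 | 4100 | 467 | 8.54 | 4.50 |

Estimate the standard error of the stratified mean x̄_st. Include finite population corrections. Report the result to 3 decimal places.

SE(x̄_st) ≈ 0.174

V̂(x̄_st) = Σ W_h² (1 − n_h/N_h) s_h²/n_h, with W_h = N_h/N and N = 13200:
  stratum 1: (3100/13200)²·(1 − 589/3100)·7.18²/589 = 0.00391016
  stratum 2: (6000/13200)²·(1 − 595/6000)·8.53²/595 = 0.0227604
  stratum 3: (4100/13200)²·(1 − 467/4100)·4.50²/467 = 0.00370689
V̂(x̄_st) = 0.0303775
SE(x̄_st) = √0.0303775 = 0.174291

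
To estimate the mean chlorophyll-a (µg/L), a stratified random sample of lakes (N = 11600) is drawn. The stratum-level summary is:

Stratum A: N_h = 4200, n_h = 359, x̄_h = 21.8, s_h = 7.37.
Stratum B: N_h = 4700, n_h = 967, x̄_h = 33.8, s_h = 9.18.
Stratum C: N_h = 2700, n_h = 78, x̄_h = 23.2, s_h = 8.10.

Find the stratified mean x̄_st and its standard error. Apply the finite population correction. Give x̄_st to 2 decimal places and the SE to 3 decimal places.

x̄_st ≈ 26.99, SE ≈ 0.272

x̄_st = Σ W_h x̄_h = (4200·21.8 + 4700·33.8 + 2700·23.2)/11600 = 26.98793
V̂(x̄_st) = Σ W_h² (1 − n_h/N_h) s_h²/n_h, with W_h = N_h/N and N = 11600:
  stratum A: (4200/11600)²·(1 − 359/4200)·7.37²/359 = 0.0181392
  stratum B: (4700/11600)²·(1 − 967/4700)·9.18²/967 = 0.0113632
  stratum C: (2700/11600)²·(1 − 78/2700)·8.10²/78 = 0.0442543
V̂(x̄_st) = 0.0737567
SE(x̄_st) = √0.0737567 = 0.271582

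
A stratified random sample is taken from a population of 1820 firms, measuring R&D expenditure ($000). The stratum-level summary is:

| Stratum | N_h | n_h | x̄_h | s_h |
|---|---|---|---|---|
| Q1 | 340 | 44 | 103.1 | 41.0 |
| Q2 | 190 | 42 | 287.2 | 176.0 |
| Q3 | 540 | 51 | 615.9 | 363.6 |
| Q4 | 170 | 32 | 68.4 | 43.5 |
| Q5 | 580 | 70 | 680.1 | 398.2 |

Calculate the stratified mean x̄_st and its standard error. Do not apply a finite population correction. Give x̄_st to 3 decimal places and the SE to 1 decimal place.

x̄_st = Σ W_h x̄_h = (340·103.1 + 190·287.2 + 540·615.9 + 170·68.4 + 580·680.1)/1820 = 455.10659
V̂(x̄_st) = Σ W_h² s_h²/n_h, with W_h = N_h/N and N = 1820:
  stratum Q1: (340/1820)²·41.0²/44 = 1.33331
  stratum Q2: (190/1820)²·176.0²/42 = 8.03786
  stratum Q3: (540/1820)²·363.6²/51 = 228.204
  stratum Q4: (170/1820)²·43.5²/32 = 0.515921
  stratum Q5: (580/1820)²·398.2²/70 = 230.048
V̂(x̄_st) = 468.138
SE(x̄_st) = √468.138 = 21.6365

x̄_st ≈ 455.107, SE ≈ 21.6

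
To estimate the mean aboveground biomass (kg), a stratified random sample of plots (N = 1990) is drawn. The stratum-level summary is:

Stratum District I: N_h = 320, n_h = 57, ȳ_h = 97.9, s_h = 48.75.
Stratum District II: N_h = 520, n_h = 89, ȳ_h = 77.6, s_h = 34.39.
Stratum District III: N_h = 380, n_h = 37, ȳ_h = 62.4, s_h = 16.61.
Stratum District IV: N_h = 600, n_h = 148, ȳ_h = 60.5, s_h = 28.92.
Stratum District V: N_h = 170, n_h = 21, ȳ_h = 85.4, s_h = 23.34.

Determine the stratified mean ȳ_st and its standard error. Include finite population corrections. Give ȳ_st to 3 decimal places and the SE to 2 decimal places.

ȳ_st = Σ W_h ȳ_h = (320·97.9 + 520·77.6 + 380·62.4 + 600·60.5 + 170·85.4)/1990 = 73.47236
V̂(ȳ_st) = Σ W_h² (1 − n_h/N_h) s_h²/n_h, with W_h = N_h/N and N = 1990:
  stratum District I: (320/1990)²·(1 − 57/320)·48.75²/57 = 0.886082
  stratum District II: (520/1990)²·(1 − 89/520)·34.39²/89 = 0.752054
  stratum District III: (380/1990)²·(1 − 37/380)·16.61²/37 = 0.24542
  stratum District IV: (600/1990)²·(1 − 148/600)·28.92²/148 = 0.387007
  stratum District V: (170/1990)²·(1 − 21/170)·23.34²/21 = 0.165925
V̂(ȳ_st) = 2.43649
SE(ȳ_st) = √2.43649 = 1.56092

ȳ_st ≈ 73.472, SE ≈ 1.56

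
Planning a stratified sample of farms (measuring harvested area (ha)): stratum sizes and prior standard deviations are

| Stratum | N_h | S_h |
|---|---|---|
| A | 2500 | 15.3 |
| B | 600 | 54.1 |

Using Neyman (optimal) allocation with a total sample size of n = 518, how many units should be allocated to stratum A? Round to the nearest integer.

280

Neyman allocation: n_h = n · N_h S_h / Σ N_i S_i, with n = 518.
  stratum A: N_h·S_h = 2500·15.3 = 38250.00
  stratum B: N_h·S_h = 600·54.1 = 32460.00
Σ N_h S_h = 70710.00
n for stratum A = 518·38250.00/70710.00 = 280.208 → 280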